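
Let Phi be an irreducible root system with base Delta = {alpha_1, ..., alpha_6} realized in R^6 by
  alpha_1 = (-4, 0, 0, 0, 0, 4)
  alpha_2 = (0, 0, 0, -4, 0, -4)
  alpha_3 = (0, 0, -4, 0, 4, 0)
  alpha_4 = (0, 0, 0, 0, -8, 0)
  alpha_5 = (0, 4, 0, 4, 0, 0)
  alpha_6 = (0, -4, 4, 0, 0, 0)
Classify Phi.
type C_6

Compute the Cartan integers a_ij = 2(alpha_i, alpha_j)/(alpha_j, alpha_j); the resulting 6x6 Cartan matrix is
[[2, -1, 0, 0, 0, 0], [-1, 2, 0, 0, -1, 0], [0, 0, 2, -1, 0, -1], [0, 0, -2, 2, 0, 0], [0, -1, 0, 0, 2, -1], [0, 0, -1, 0, -1, 2]].
The roots have two lengths (squared-length ratio 2:1); the short ones are alpha_{1,2,3,5,6}. The associated Dynkin diagram is a chain of 6 nodes with a double edge at one end; the terminal node there is the unique long simple root (C_6), so the type is C_6 (the algebra sp(12)).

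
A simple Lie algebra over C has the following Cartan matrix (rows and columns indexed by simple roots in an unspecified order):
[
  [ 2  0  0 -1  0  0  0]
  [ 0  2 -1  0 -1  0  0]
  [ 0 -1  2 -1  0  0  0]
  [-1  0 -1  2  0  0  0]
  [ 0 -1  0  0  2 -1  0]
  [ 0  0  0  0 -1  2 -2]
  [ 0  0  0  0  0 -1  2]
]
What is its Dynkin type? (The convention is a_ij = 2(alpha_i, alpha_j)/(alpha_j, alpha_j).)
B7

The matrix has rank 7 with 2's on the diagonal. Reading the off-diagonal entries as Dynkin edges (a single edge where a_ij = a_ji = -1; a double or triple edge where a_ij * a_ji = 2 or 3), the diagram is a chain of 7 nodes with a double edge at one end; the terminal node there is the unique short simple root (B_7). One simple-root ordering that puts it in standard form is (alpha_1, alpha_4, alpha_3, alpha_2, alpha_5, alpha_6, alpha_7). So the algebra is type B_7, i.e. so(15).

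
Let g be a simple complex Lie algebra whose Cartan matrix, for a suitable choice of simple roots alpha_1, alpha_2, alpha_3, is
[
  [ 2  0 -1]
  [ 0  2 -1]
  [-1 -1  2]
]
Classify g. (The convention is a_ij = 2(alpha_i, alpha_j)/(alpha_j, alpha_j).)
A_3

The matrix has rank 3 with 2's on the diagonal. Reading the off-diagonal entries as Dynkin edges (a single edge where a_ij = a_ji = -1; a double or triple edge where a_ij * a_ji = 2 or 3), the diagram is a chain of 3 nodes with single edges (A_3). One simple-root ordering that puts it in standard form is (alpha_2, alpha_3, alpha_1). So the algebra is type A_3, i.e. sl(4).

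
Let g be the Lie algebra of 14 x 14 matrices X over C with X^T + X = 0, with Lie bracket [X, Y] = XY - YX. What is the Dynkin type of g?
D_7

This is so(14) with 14 even, which has dimension 14(14-1)/2 = 91 and rank 14/2 = 7. In the classification of classical Lie algebras, the orthogonal algebra so(2n) in an even number of variables has type D_n; here n = 7, so the Dynkin diagram is a chain of 5 nodes with a fork of two nodes at one end (D_7). Hence the type is D_7.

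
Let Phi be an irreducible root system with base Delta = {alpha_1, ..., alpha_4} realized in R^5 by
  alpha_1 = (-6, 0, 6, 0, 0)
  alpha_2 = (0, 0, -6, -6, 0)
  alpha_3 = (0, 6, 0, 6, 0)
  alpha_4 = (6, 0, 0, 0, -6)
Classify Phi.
A4

Compute the Cartan integers a_ij = 2(alpha_i, alpha_j)/(alpha_j, alpha_j); the resulting 4x4 Cartan matrix is
[[2, -1, 0, -1], [-1, 2, -1, 0], [0, -1, 2, 0], [-1, 0, 0, 2]].
All simple roots have the same length, so the diagram is simply laced. The associated Dynkin diagram is a chain of 4 nodes with single edges (A_4), so the type is A_4 (the algebra sl(5)).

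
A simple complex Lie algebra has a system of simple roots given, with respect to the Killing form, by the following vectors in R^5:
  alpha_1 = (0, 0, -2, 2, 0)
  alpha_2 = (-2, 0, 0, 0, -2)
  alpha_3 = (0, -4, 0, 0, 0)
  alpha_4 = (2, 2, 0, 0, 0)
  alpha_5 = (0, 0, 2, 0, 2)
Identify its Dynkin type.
C_5 (sp(10))

Compute the Cartan integers a_ij = 2(alpha_i, alpha_j)/(alpha_j, alpha_j); the resulting 5x5 Cartan matrix is
[[2, 0, 0, 0, -1], [0, 2, 0, -1, -1], [0, 0, 2, -2, 0], [0, -1, -1, 2, 0], [-1, -1, 0, 0, 2]].
The roots have two lengths (squared-length ratio 2:1); the short ones are alpha_{1,2,4,5}. The associated Dynkin diagram is a chain of 5 nodes with a double edge at one end; the terminal node there is the unique long simple root (C_5), so the type is C_5 (the algebra sp(10)).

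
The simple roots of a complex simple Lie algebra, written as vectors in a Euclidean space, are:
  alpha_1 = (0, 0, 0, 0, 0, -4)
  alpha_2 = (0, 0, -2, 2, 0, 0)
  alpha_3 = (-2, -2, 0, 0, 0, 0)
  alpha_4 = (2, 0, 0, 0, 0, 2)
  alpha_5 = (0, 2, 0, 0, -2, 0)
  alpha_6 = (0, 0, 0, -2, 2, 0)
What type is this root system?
Compute the Cartan integers a_ij = 2(alpha_i, alpha_j)/(alpha_j, alpha_j); the resulting 6x6 Cartan matrix is
[[2, 0, 0, -2, 0, 0], [0, 2, 0, 0, 0, -1], [0, 0, 2, -1, -1, 0], [-1, 0, -1, 2, 0, 0], [0, 0, -1, 0, 2, -1], [0, -1, 0, 0, -1, 2]].
The roots have two lengths (squared-length ratio 2:1); the short ones are alpha_{2,3,4,5,6}. The associated Dynkin diagram is a chain of 6 nodes with a double edge at one end; the terminal node there is the unique long simple root (C_6), so the type is C_6 (the algebra sp(12)).

C6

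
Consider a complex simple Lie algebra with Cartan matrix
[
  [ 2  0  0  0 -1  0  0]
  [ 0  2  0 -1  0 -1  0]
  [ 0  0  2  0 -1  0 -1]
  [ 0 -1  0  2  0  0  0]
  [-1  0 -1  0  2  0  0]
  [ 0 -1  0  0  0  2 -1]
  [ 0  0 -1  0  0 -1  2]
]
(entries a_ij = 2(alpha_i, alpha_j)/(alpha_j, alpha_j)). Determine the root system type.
The matrix has rank 7 with 2's on the diagonal. Reading the off-diagonal entries as Dynkin edges (a single edge where a_ij = a_ji = -1; a double or triple edge where a_ij * a_ji = 2 or 3), the diagram is a chain of 7 nodes with single edges (A_7). One simple-root ordering that puts it in standard form is (alpha_4, alpha_2, alpha_6, alpha_7, alpha_3, alpha_5, alpha_1). So the algebra is type A_7, i.e. sl(8).

A_7 (sl(8))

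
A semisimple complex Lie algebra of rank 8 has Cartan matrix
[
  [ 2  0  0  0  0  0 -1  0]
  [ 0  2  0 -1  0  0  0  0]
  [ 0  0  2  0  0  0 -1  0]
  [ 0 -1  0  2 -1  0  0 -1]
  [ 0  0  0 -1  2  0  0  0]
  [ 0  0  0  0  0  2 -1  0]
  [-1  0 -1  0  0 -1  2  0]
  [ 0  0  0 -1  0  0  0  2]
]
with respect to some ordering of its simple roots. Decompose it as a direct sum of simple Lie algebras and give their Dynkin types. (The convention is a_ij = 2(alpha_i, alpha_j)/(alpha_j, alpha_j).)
The diagram associated to this matrix has two connected components: the simple roots {alpha_2, alpha_4, alpha_5, alpha_8} form a chain of 2 nodes with a fork of two nodes at one end (D_4), and {alpha_1, alpha_3, alpha_6, alpha_7} form a chain of 2 nodes with a fork of two nodes at one end (D_4). A semisimple Lie algebra decomposes uniquely as the direct sum of simple ideals, one per connected component of its Dynkin diagram, so g ≅ D_4 ⊕ D_4 (dimension 28 + 28 = 56).

D4 ⊕ D4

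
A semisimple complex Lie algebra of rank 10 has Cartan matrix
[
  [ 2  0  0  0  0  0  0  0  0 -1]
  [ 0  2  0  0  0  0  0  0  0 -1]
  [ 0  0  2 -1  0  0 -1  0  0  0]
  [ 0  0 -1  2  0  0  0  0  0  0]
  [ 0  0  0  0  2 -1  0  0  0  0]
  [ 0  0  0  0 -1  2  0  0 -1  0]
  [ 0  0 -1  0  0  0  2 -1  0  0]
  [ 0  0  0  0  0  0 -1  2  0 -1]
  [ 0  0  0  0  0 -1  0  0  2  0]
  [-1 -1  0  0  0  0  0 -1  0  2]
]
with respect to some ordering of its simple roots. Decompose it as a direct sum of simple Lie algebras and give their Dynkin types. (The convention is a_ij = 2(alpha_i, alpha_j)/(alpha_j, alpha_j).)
The diagram associated to this matrix has two connected components: the simple roots {alpha_5, alpha_6, alpha_9} form a chain of 3 nodes with single edges (A_3), and {alpha_1, alpha_2, alpha_3, alpha_4, alpha_7, alpha_8, alpha_10} form a chain of 5 nodes with a fork of two nodes at one end (D_7). A semisimple Lie algebra decomposes uniquely as the direct sum of simple ideals, one per connected component of its Dynkin diagram, so g ≅ A_3 ⊕ D_7 (dimension 15 + 91 = 106).

A3 ⊕ D7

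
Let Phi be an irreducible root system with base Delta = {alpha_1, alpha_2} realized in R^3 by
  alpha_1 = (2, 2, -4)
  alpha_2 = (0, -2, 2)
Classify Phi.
G_2

Compute the Cartan integers a_ij = 2(alpha_i, alpha_j)/(alpha_j, alpha_j); the resulting 2x2 Cartan matrix is
[[2, -3], [-1, 2]].
The roots have two lengths (squared-length ratio 3:1); the short ones are alpha_{2}. The associated Dynkin diagram is two nodes joined by a triple edge (G_2), so the type is G_2.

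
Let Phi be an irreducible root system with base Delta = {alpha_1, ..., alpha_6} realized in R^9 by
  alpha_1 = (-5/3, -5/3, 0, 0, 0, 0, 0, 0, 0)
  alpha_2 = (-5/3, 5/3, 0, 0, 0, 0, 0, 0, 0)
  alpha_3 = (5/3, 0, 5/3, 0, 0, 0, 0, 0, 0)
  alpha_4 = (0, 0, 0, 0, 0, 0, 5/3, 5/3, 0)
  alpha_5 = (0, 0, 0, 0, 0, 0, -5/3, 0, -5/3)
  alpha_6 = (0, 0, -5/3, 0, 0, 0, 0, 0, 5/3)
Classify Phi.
type D_6

Compute the Cartan integers a_ij = 2(alpha_i, alpha_j)/(alpha_j, alpha_j); the resulting 6x6 Cartan matrix is
[[2, 0, -1, 0, 0, 0], [0, 2, -1, 0, 0, 0], [-1, -1, 2, 0, 0, -1], [0, 0, 0, 2, -1, 0], [0, 0, 0, -1, 2, -1], [0, 0, -1, 0, -1, 2]].
All simple roots have the same length, so the diagram is simply laced. The associated Dynkin diagram is a chain of 4 nodes with a fork of two nodes at one end (D_6), so the type is D_6 (the algebra so(12)).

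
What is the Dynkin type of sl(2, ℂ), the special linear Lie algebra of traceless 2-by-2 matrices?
This is sl(2), which has dimension 2^2 - 1 = 3 and rank 2 - 1 = 1 (a Cartan subalgebra is the diagonal traceless matrices). In the classification of classical Lie algebras, the special linear algebra sl(n+1) has type A_n; here n = 1, so the Dynkin diagram is a chain of 1 nodes with single edges (A_1). Hence the type is A_1.

A_1 (sl(2))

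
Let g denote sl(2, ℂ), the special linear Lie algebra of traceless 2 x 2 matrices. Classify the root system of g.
A_1

This is sl(2), which has dimension 2^2 - 1 = 3 and rank 2 - 1 = 1 (a Cartan subalgebra is the diagonal traceless matrices). In the classification of classical Lie algebras, the special linear algebra sl(n+1) has type A_n; here n = 1, so the Dynkin diagram is a chain of 1 nodes with single edges (A_1). Hence the type is A_1.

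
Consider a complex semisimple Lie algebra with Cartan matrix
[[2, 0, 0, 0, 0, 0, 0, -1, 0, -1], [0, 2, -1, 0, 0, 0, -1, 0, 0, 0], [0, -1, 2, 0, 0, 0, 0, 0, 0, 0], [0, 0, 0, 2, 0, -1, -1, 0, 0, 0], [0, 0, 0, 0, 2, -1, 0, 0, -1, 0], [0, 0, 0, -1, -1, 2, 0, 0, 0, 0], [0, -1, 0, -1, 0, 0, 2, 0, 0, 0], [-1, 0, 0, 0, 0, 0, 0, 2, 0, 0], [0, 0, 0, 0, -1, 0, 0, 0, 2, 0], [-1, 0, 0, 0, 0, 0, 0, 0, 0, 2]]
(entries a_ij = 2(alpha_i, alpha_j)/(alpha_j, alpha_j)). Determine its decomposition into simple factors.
A_3 (sl(4)) ⊕ A_7 (sl(8))

The diagram associated to this matrix has two connected components: the simple roots {alpha_1, alpha_8, alpha_10} form a chain of 3 nodes with single edges (A_3), and {alpha_2, alpha_3, alpha_4, alpha_5, alpha_6, alpha_7, alpha_9} form a chain of 7 nodes with single edges (A_7). A semisimple Lie algebra decomposes uniquely as the direct sum of simple ideals, one per connected component of its Dynkin diagram, so g ≅ A_3 ⊕ A_7 (dimension 15 + 63 = 78).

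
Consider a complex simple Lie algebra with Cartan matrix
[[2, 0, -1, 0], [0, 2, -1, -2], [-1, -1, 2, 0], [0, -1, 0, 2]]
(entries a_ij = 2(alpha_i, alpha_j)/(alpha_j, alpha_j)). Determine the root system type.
B_4 (so(9))

The matrix has rank 4 with 2's on the diagonal. Reading the off-diagonal entries as Dynkin edges (a single edge where a_ij = a_ji = -1; a double or triple edge where a_ij * a_ji = 2 or 3), the diagram is a chain of 4 nodes with a double edge at one end; the terminal node there is the unique short simple root (B_4). One simple-root ordering that puts it in standard form is (alpha_1, alpha_3, alpha_2, alpha_4). So the algebra is type B_4, i.e. so(9).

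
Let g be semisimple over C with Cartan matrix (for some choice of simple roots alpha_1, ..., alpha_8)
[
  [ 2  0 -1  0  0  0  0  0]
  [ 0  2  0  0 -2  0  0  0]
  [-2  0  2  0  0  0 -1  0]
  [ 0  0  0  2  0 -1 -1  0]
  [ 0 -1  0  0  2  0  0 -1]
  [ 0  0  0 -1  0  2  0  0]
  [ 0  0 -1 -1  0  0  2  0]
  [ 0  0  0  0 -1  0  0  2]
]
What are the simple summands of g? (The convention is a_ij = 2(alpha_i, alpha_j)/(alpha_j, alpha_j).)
The diagram associated to this matrix has two connected components: the simple roots {alpha_1, alpha_3, alpha_4, alpha_6, alpha_7} form a chain of 5 nodes with a double edge at one end; the terminal node there is the unique short simple root (B_5), and {alpha_2, alpha_5, alpha_8} form a chain of 3 nodes with a double edge at one end; the terminal node there is the unique long simple root (C_3). A semisimple Lie algebra decomposes uniquely as the direct sum of simple ideals, one per connected component of its Dynkin diagram, so g ≅ B_5 ⊕ C_3 (dimension 55 + 21 = 76).

B5 + C3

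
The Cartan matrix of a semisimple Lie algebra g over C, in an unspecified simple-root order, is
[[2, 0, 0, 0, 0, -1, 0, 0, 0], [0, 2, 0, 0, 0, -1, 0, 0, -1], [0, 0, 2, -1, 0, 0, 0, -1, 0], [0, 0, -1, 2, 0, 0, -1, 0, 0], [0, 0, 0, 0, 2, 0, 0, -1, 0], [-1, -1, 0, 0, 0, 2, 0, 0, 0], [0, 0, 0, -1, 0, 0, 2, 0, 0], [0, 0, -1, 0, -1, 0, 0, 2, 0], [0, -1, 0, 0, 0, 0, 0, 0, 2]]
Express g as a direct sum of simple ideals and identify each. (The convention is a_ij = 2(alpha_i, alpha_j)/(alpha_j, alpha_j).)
The diagram associated to this matrix has two connected components: the simple roots {alpha_1, alpha_2, alpha_6, alpha_9} form a chain of 4 nodes with single edges (A_4), and {alpha_3, alpha_4, alpha_5, alpha_7, alpha_8} form a chain of 5 nodes with single edges (A_5). A semisimple Lie algebra decomposes uniquely as the direct sum of simple ideals, one per connected component of its Dynkin diagram, so g ≅ A_4 ⊕ A_5 (dimension 24 + 35 = 59).

A4 ⊕ A5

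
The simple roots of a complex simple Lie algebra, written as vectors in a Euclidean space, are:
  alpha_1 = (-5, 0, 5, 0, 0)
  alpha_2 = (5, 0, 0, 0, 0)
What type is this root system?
Compute the Cartan integers a_ij = 2(alpha_i, alpha_j)/(alpha_j, alpha_j); the resulting 2x2 Cartan matrix is
[[2, -2], [-1, 2]].
The roots have two lengths (squared-length ratio 2:1); the short ones are alpha_{2}. The associated Dynkin diagram is a chain of 2 nodes with a double edge at one end; the terminal node there is the unique short simple root (B_2), so the type is B_2 (the algebra so(5)).

B_2 (so(5))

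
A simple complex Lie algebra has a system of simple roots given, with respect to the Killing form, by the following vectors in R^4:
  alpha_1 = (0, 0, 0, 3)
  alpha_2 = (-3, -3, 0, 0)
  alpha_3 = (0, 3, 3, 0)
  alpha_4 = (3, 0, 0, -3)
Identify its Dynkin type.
Compute the Cartan integers a_ij = 2(alpha_i, alpha_j)/(alpha_j, alpha_j); the resulting 4x4 Cartan matrix is
[[2, 0, 0, -1], [0, 2, -1, -1], [0, -1, 2, 0], [-2, -1, 0, 2]].
The roots have two lengths (squared-length ratio 2:1); the short ones are alpha_{1}. The associated Dynkin diagram is a chain of 4 nodes with a double edge at one end; the terminal node there is the unique short simple root (B_4), so the type is B_4 (the algebra so(9)).

B_4 (so(9))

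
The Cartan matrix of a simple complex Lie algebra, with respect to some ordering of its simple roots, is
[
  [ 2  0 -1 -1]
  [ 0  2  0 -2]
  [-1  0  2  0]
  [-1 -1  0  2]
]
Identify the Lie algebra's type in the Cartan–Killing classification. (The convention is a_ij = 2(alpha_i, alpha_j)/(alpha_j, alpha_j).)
type C_4

The matrix has rank 4 with 2's on the diagonal. Reading the off-diagonal entries as Dynkin edges (a single edge where a_ij = a_ji = -1; a double or triple edge where a_ij * a_ji = 2 or 3), the diagram is a chain of 4 nodes with a double edge at one end; the terminal node there is the unique long simple root (C_4). One simple-root ordering that puts it in standard form is (alpha_3, alpha_1, alpha_4, alpha_2). So the algebra is type C_4, i.e. sp(8).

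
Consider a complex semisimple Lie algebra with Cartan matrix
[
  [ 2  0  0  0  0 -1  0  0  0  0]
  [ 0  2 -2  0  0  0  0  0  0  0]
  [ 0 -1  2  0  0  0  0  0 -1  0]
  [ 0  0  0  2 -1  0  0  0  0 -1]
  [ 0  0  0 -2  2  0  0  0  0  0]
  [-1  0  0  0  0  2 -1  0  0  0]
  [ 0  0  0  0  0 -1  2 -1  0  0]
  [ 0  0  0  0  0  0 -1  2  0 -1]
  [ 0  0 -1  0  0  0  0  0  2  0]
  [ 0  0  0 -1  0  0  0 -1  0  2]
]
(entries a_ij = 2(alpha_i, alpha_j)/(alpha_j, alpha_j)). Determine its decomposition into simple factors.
The diagram associated to this matrix has two connected components: the simple roots {alpha_2, alpha_3, alpha_9} form a chain of 3 nodes with a double edge at one end; the terminal node there is the unique long simple root (C_3), and {alpha_1, alpha_4, alpha_5, alpha_6, alpha_7, alpha_8, alpha_10} form a chain of 7 nodes with a double edge at one end; the terminal node there is the unique long simple root (C_7). A semisimple Lie algebra decomposes uniquely as the direct sum of simple ideals, one per connected component of its Dynkin diagram, so g ≅ C_3 ⊕ C_7 (dimension 21 + 105 = 126).

type C_3 ⊕ type C_7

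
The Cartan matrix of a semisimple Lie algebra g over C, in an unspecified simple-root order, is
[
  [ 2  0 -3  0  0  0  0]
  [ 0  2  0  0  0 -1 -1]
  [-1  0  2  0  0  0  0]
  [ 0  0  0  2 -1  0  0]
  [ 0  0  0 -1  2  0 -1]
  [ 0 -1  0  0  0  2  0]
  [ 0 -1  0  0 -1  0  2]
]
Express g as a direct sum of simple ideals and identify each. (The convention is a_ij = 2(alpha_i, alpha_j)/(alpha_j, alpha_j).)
A_5 (sl(6)) ⊕ G_2

The diagram associated to this matrix has two connected components: the simple roots {alpha_2, alpha_4, alpha_5, alpha_6, alpha_7} form a chain of 5 nodes with single edges (A_5), and {alpha_1, alpha_3} form two nodes joined by a triple edge (G_2). A semisimple Lie algebra decomposes uniquely as the direct sum of simple ideals, one per connected component of its Dynkin diagram, so g ≅ A_5 ⊕ G_2 (dimension 35 + 14 = 49).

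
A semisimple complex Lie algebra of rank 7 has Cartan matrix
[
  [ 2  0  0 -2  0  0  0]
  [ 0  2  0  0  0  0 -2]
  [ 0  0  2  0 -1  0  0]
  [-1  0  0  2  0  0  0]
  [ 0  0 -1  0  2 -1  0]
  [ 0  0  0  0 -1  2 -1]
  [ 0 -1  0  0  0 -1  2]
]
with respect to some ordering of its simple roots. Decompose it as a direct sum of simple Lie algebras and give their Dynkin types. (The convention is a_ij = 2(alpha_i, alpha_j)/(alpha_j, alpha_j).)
B_2 (so(5)) ⊕ C_5 (sp(10))

The diagram associated to this matrix has two connected components: the simple roots {alpha_1, alpha_4} form a chain of 2 nodes with a double edge at one end; the terminal node there is the unique short simple root (B_2), and {alpha_2, alpha_3, alpha_5, alpha_6, alpha_7} form a chain of 5 nodes with a double edge at one end; the terminal node there is the unique long simple root (C_5). A semisimple Lie algebra decomposes uniquely as the direct sum of simple ideals, one per connected component of its Dynkin diagram, so g ≅ B_2 ⊕ C_5 (dimension 10 + 55 = 65).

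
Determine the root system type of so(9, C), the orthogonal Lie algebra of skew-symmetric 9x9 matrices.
This is so(9) with 9 odd, which has dimension 9(9-1)/2 = 36 and rank (9-1)/2 = 4. In the classification of classical Lie algebras, the orthogonal algebra so(2n+1) in an odd number of variables has type B_n; here n = 4, so the Dynkin diagram is a chain of 4 nodes with a double edge at one end; the terminal node there is the unique short simple root (B_4). Hence the type is B_4.

B_4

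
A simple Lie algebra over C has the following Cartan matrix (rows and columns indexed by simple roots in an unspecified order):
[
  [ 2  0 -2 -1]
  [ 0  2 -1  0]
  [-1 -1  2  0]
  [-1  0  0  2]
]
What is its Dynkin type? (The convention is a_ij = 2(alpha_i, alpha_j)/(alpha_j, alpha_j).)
The matrix has rank 4 with 2's on the diagonal. Reading the off-diagonal entries as Dynkin edges (a single edge where a_ij = a_ji = -1; a double or triple edge where a_ij * a_ji = 2 or 3), the diagram is a chain of 4 nodes with a double edge between the middle two (F_4). One simple-root ordering that puts it in standard form is (alpha_4, alpha_1, alpha_3, alpha_2). So the algebra is type F_4.

type F_4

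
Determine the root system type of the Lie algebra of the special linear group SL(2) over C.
A_1

This is sl(2), which has dimension 2^2 - 1 = 3 and rank 2 - 1 = 1 (a Cartan subalgebra is the diagonal traceless matrices). In the classification of classical Lie algebras, the special linear algebra sl(n+1) has type A_n; here n = 1, so the Dynkin diagram is a chain of 1 nodes with single edges (A_1). Hence the type is A_1.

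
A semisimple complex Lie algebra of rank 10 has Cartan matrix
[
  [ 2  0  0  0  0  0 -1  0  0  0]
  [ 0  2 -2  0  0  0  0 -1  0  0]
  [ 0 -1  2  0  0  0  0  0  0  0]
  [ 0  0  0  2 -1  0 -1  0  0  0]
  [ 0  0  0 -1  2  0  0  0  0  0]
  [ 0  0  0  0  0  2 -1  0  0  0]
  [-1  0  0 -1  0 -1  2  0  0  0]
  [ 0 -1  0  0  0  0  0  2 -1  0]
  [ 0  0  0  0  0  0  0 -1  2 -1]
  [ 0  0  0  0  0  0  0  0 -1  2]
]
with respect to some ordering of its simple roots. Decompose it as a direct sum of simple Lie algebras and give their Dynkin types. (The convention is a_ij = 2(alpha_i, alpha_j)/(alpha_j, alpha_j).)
The diagram associated to this matrix has two connected components: the simple roots {alpha_2, alpha_3, alpha_8, alpha_9, alpha_10} form a chain of 5 nodes with a double edge at one end; the terminal node there is the unique short simple root (B_5), and {alpha_1, alpha_4, alpha_5, alpha_6, alpha_7} form a chain of 3 nodes with a fork of two nodes at one end (D_5). A semisimple Lie algebra decomposes uniquely as the direct sum of simple ideals, one per connected component of its Dynkin diagram, so g ≅ B_5 ⊕ D_5 (dimension 55 + 45 = 100).

B_5 + D_5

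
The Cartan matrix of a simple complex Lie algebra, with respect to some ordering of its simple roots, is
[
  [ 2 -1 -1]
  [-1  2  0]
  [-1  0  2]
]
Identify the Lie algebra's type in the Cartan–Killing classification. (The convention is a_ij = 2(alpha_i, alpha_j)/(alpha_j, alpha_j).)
type A_3

The matrix has rank 3 with 2's on the diagonal. Reading the off-diagonal entries as Dynkin edges (a single edge where a_ij = a_ji = -1; a double or triple edge where a_ij * a_ji = 2 or 3), the diagram is a chain of 3 nodes with single edges (A_3). One simple-root ordering that puts it in standard form is (alpha_3, alpha_1, alpha_2). So the algebra is type A_3, i.e. sl(4).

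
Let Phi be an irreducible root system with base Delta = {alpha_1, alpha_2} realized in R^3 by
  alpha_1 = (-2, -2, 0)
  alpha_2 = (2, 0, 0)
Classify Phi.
type B_2

Compute the Cartan integers a_ij = 2(alpha_i, alpha_j)/(alpha_j, alpha_j); the resulting 2x2 Cartan matrix is
[[2, -2], [-1, 2]].
The roots have two lengths (squared-length ratio 2:1); the short ones are alpha_{2}. The associated Dynkin diagram is a chain of 2 nodes with a double edge at one end; the terminal node there is the unique short simple root (B_2), so the type is B_2 (the algebra so(5)).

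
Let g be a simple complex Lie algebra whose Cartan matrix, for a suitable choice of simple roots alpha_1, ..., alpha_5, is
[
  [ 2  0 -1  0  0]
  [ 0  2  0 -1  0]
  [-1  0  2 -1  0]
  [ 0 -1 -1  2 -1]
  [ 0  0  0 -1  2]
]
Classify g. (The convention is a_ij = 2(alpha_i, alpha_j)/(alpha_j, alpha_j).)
The matrix has rank 5 with 2's on the diagonal. Reading the off-diagonal entries as Dynkin edges (a single edge where a_ij = a_ji = -1; a double or triple edge where a_ij * a_ji = 2 or 3), the diagram is a chain of 3 nodes with a fork of two nodes at one end (D_5). One simple-root ordering that puts it in standard form is (alpha_1, alpha_3, alpha_4, alpha_5, alpha_2). So the algebra is type D_5, i.e. so(10).

D_5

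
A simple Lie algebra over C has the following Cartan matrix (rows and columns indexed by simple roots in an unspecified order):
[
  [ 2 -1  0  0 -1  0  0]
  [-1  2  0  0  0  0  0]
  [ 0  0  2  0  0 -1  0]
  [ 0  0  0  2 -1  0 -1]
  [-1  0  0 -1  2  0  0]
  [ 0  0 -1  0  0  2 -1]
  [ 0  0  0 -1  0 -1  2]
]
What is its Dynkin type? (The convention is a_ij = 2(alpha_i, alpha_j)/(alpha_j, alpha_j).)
The matrix has rank 7 with 2's on the diagonal. Reading the off-diagonal entries as Dynkin edges (a single edge where a_ij = a_ji = -1; a double or triple edge where a_ij * a_ji = 2 or 3), the diagram is a chain of 7 nodes with single edges (A_7). One simple-root ordering that puts it in standard form is (alpha_3, alpha_6, alpha_7, alpha_4, alpha_5, alpha_1, alpha_2). So the algebra is type A_7, i.e. sl(8).

A7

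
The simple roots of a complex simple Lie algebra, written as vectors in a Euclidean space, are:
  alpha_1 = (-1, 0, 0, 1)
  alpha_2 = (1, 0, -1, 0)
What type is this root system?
A_2

Compute the Cartan integers a_ij = 2(alpha_i, alpha_j)/(alpha_j, alpha_j); the resulting 2x2 Cartan matrix is
[[2, -1], [-1, 2]].
All simple roots have the same length, so the diagram is simply laced. The associated Dynkin diagram is a chain of 2 nodes with single edges (A_2), so the type is A_2 (the algebra sl(3)).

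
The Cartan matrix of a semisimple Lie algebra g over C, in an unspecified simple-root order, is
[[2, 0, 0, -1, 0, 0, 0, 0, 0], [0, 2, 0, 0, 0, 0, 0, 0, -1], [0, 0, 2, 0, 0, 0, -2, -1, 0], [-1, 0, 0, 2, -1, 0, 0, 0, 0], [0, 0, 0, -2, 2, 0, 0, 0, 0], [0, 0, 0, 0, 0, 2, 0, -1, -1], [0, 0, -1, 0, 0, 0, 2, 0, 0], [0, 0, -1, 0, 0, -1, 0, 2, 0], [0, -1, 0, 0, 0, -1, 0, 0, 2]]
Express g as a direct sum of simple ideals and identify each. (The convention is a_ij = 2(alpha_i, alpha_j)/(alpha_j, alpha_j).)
The diagram associated to this matrix has two connected components: the simple roots {alpha_2, alpha_3, alpha_6, alpha_7, alpha_8, alpha_9} form a chain of 6 nodes with a double edge at one end; the terminal node there is the unique short simple root (B_6), and {alpha_1, alpha_4, alpha_5} form a chain of 3 nodes with a double edge at one end; the terminal node there is the unique long simple root (C_3). A semisimple Lie algebra decomposes uniquely as the direct sum of simple ideals, one per connected component of its Dynkin diagram, so g ≅ B_6 ⊕ C_3 (dimension 78 + 21 = 99).

type B_6 + type C_3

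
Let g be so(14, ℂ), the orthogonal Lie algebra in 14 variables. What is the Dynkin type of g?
D7

This is so(14) with 14 even, which has dimension 14(14-1)/2 = 91 and rank 14/2 = 7. In the classification of classical Lie algebras, the orthogonal algebra so(2n) in an even number of variables has type D_n; here n = 7, so the Dynkin diagram is a chain of 5 nodes with a fork of two nodes at one end (D_7). Hence the type is D_7.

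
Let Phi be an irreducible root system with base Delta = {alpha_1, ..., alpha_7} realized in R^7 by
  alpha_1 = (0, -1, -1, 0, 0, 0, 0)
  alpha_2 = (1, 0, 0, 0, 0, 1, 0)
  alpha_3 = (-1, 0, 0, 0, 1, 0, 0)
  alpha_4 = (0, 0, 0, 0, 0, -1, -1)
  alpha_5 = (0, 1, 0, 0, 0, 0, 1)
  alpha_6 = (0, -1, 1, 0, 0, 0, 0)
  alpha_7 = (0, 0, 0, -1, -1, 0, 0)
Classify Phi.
D7

Compute the Cartan integers a_ij = 2(alpha_i, alpha_j)/(alpha_j, alpha_j); the resulting 7x7 Cartan matrix is
[[2, 0, 0, 0, -1, 0, 0], [0, 2, -1, -1, 0, 0, 0], [0, -1, 2, 0, 0, 0, -1], [0, -1, 0, 2, -1, 0, 0], [-1, 0, 0, -1, 2, -1, 0], [0, 0, 0, 0, -1, 2, 0], [0, 0, -1, 0, 0, 0, 2]].
All simple roots have the same length, so the diagram is simply laced. The associated Dynkin diagram is a chain of 5 nodes with a fork of two nodes at one end (D_7), so the type is D_7 (the algebra so(14)).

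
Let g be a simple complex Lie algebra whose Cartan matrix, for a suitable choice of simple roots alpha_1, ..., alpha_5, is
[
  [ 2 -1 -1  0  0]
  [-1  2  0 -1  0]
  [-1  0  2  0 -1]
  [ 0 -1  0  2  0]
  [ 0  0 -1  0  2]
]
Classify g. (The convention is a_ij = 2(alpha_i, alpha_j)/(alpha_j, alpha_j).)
A5

The matrix has rank 5 with 2's on the diagonal. Reading the off-diagonal entries as Dynkin edges (a single edge where a_ij = a_ji = -1; a double or triple edge where a_ij * a_ji = 2 or 3), the diagram is a chain of 5 nodes with single edges (A_5). One simple-root ordering that puts it in standard form is (alpha_5, alpha_3, alpha_1, alpha_2, alpha_4). So the algebra is type A_5, i.e. sl(6).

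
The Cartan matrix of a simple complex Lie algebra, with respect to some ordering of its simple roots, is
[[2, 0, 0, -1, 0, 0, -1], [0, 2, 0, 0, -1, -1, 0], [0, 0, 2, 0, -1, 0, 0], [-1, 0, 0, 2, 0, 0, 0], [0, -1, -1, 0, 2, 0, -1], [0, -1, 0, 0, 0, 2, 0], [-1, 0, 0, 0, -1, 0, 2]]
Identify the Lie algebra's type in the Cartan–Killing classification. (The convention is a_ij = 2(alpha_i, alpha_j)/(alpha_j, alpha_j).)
The matrix has rank 7 with 2's on the diagonal. Reading the off-diagonal entries as Dynkin edges (a single edge where a_ij = a_ji = -1; a double or triple edge where a_ij * a_ji = 2 or 3), the diagram is a chain of 6 nodes with one extra node attached to the third node from one end (E_7). One simple-root ordering that puts it in standard form is (alpha_6, alpha_3, alpha_2, alpha_5, alpha_7, alpha_1, alpha_4). So the algebra is type E_7.

type E_7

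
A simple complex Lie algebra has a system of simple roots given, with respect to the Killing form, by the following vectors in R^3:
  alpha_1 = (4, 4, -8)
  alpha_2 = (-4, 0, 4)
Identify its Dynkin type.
type G_2

Compute the Cartan integers a_ij = 2(alpha_i, alpha_j)/(alpha_j, alpha_j); the resulting 2x2 Cartan matrix is
[[2, -3], [-1, 2]].
The roots have two lengths (squared-length ratio 3:1); the short ones are alpha_{2}. The associated Dynkin diagram is two nodes joined by a triple edge (G_2), so the type is G_2.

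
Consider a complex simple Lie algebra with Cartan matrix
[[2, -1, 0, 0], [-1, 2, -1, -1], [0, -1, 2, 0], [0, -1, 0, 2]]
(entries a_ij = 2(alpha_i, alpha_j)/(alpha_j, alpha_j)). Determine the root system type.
The matrix has rank 4 with 2's on the diagonal. Reading the off-diagonal entries as Dynkin edges (a single edge where a_ij = a_ji = -1; a double or triple edge where a_ij * a_ji = 2 or 3), the diagram is a chain of 2 nodes with a fork of two nodes at one end (D_4). One simple-root ordering that puts it in standard form is (alpha_4, alpha_2, alpha_3, alpha_1). So the algebra is type D_4, i.e. so(8).

D_4 (so(8))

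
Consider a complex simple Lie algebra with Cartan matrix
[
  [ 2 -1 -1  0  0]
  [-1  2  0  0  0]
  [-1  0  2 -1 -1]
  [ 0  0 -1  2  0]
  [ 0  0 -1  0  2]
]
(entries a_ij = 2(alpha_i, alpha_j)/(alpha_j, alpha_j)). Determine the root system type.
D5

The matrix has rank 5 with 2's on the diagonal. Reading the off-diagonal entries as Dynkin edges (a single edge where a_ij = a_ji = -1; a double or triple edge where a_ij * a_ji = 2 or 3), the diagram is a chain of 3 nodes with a fork of two nodes at one end (D_5). One simple-root ordering that puts it in standard form is (alpha_2, alpha_1, alpha_3, alpha_5, alpha_4). So the algebra is type D_5, i.e. so(10).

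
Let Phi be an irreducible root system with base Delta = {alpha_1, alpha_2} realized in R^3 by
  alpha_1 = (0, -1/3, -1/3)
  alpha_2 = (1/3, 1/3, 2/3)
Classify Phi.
G2

Compute the Cartan integers a_ij = 2(alpha_i, alpha_j)/(alpha_j, alpha_j); the resulting 2x2 Cartan matrix is
[[2, -1], [-3, 2]].
The roots have two lengths (squared-length ratio 3:1); the short ones are alpha_{1}. The associated Dynkin diagram is two nodes joined by a triple edge (G_2), so the type is G_2.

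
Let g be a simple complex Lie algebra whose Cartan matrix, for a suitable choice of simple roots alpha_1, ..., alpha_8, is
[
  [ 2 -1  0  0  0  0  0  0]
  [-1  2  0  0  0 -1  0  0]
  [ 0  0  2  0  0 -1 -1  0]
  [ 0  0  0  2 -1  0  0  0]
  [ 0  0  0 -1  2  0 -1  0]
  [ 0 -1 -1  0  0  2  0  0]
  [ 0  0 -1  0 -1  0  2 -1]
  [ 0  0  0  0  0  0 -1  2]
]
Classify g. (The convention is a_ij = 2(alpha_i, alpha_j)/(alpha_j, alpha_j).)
The matrix has rank 8 with 2's on the diagonal. Reading the off-diagonal entries as Dynkin edges (a single edge where a_ij = a_ji = -1; a double or triple edge where a_ij * a_ji = 2 or 3), the diagram is a chain of 7 nodes with one extra node attached to the third node from one end (E_8). One simple-root ordering that puts it in standard form is (alpha_4, alpha_8, alpha_5, alpha_7, alpha_3, alpha_6, alpha_2, alpha_1). So the algebra is type E_8.

E_8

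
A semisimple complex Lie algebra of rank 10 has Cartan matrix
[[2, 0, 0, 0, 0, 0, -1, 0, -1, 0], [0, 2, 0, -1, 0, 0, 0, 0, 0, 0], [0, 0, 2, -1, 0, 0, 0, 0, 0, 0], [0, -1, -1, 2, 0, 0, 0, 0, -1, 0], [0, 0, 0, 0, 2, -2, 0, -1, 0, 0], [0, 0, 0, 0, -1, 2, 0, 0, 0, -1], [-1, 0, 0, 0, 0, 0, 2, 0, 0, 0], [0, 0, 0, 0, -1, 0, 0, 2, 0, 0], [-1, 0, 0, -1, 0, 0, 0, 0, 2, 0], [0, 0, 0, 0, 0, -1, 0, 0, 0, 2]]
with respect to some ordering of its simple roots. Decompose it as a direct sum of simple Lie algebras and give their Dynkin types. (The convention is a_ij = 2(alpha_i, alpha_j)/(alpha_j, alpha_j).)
D6 ⊕ F4

The diagram associated to this matrix has two connected components: the simple roots {alpha_1, alpha_2, alpha_3, alpha_4, alpha_7, alpha_9} form a chain of 4 nodes with a fork of two nodes at one end (D_6), and {alpha_5, alpha_6, alpha_8, alpha_10} form a chain of 4 nodes with a double edge between the middle two (F_4). A semisimple Lie algebra decomposes uniquely as the direct sum of simple ideals, one per connected component of its Dynkin diagram, so g ≅ D_6 ⊕ F_4 (dimension 66 + 52 = 118).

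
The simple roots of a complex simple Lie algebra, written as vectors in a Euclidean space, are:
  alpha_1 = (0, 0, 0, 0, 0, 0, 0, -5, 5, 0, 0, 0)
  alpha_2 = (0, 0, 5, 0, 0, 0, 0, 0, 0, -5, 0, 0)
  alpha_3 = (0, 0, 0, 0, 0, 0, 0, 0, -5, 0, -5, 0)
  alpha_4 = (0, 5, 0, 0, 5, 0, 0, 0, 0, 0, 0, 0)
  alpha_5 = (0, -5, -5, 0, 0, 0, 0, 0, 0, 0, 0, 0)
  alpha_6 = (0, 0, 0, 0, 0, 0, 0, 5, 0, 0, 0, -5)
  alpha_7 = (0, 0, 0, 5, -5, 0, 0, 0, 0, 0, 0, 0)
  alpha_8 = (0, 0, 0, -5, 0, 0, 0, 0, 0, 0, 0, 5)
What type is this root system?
A8

Compute the Cartan integers a_ij = 2(alpha_i, alpha_j)/(alpha_j, alpha_j); the resulting 8x8 Cartan matrix is
[[2, 0, -1, 0, 0, -1, 0, 0], [0, 2, 0, 0, -1, 0, 0, 0], [-1, 0, 2, 0, 0, 0, 0, 0], [0, 0, 0, 2, -1, 0, -1, 0], [0, -1, 0, -1, 2, 0, 0, 0], [-1, 0, 0, 0, 0, 2, 0, -1], [0, 0, 0, -1, 0, 0, 2, -1], [0, 0, 0, 0, 0, -1, -1, 2]].
All simple roots have the same length, so the diagram is simply laced. The associated Dynkin diagram is a chain of 8 nodes with single edges (A_8), so the type is A_8 (the algebra sl(9)).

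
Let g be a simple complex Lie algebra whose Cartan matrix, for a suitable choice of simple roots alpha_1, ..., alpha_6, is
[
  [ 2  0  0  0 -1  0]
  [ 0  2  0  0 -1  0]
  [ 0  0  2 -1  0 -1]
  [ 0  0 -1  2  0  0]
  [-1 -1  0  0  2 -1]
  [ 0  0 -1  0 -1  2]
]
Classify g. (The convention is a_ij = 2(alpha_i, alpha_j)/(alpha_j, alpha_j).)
The matrix has rank 6 with 2's on the diagonal. Reading the off-diagonal entries as Dynkin edges (a single edge where a_ij = a_ji = -1; a double or triple edge where a_ij * a_ji = 2 or 3), the diagram is a chain of 4 nodes with a fork of two nodes at one end (D_6). One simple-root ordering that puts it in standard form is (alpha_4, alpha_3, alpha_6, alpha_5, alpha_1, alpha_2). So the algebra is type D_6, i.e. so(12).

D6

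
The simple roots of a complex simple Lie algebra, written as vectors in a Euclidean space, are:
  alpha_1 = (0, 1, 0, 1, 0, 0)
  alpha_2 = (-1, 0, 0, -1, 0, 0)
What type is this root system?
Compute the Cartan integers a_ij = 2(alpha_i, alpha_j)/(alpha_j, alpha_j); the resulting 2x2 Cartan matrix is
[[2, -1], [-1, 2]].
All simple roots have the same length, so the diagram is simply laced. The associated Dynkin diagram is a chain of 2 nodes with single edges (A_2), so the type is A_2 (the algebra sl(3)).

type A_2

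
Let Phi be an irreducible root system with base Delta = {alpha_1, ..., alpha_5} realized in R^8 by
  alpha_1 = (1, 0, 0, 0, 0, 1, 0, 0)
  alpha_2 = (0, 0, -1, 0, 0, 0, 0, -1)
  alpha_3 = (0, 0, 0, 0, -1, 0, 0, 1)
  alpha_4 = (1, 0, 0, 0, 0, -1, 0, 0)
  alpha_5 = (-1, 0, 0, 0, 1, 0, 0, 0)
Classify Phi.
Compute the Cartan integers a_ij = 2(alpha_i, alpha_j)/(alpha_j, alpha_j); the resulting 5x5 Cartan matrix is
[[2, 0, 0, 0, -1], [0, 2, -1, 0, 0], [0, -1, 2, 0, -1], [0, 0, 0, 2, -1], [-1, 0, -1, -1, 2]].
All simple roots have the same length, so the diagram is simply laced. The associated Dynkin diagram is a chain of 3 nodes with a fork of two nodes at one end (D_5), so the type is D_5 (the algebra so(10)).

type D_5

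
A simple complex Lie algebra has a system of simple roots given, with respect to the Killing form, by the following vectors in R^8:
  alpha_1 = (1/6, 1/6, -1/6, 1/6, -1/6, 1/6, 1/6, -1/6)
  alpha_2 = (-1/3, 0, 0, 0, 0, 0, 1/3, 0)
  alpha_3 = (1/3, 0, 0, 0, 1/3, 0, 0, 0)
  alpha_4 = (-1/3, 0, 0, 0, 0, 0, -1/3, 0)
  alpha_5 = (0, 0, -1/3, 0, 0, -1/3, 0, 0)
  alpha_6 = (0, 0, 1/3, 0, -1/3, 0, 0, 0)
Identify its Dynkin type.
E_6

Compute the Cartan integers a_ij = 2(alpha_i, alpha_j)/(alpha_j, alpha_j); the resulting 6x6 Cartan matrix is
[[2, 0, 0, -1, 0, 0], [0, 2, -1, 0, 0, 0], [0, -1, 2, -1, 0, -1], [-1, 0, -1, 2, 0, 0], [0, 0, 0, 0, 2, -1], [0, 0, -1, 0, -1, 2]].
All simple roots have the same length, so the diagram is simply laced. The associated Dynkin diagram is a chain of 5 nodes with one extra node attached to the third node from one end (E_6), so the type is E_6.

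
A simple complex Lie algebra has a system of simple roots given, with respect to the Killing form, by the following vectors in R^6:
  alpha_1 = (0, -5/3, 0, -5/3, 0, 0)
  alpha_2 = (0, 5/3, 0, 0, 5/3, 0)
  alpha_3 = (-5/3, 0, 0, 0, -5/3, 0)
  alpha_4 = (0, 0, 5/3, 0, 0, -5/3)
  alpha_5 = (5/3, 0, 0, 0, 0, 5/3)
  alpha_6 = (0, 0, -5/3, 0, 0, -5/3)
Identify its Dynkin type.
D_6

Compute the Cartan integers a_ij = 2(alpha_i, alpha_j)/(alpha_j, alpha_j); the resulting 6x6 Cartan matrix is
[[2, -1, 0, 0, 0, 0], [-1, 2, -1, 0, 0, 0], [0, -1, 2, 0, -1, 0], [0, 0, 0, 2, -1, 0], [0, 0, -1, -1, 2, -1], [0, 0, 0, 0, -1, 2]].
All simple roots have the same length, so the diagram is simply laced. The associated Dynkin diagram is a chain of 4 nodes with a fork of two nodes at one end (D_6), so the type is D_6 (the algebra so(12)).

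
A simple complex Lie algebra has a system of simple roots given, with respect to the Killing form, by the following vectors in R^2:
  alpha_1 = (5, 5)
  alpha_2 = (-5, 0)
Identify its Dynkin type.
Compute the Cartan integers a_ij = 2(alpha_i, alpha_j)/(alpha_j, alpha_j); the resulting 2x2 Cartan matrix is
[[2, -2], [-1, 2]].
The roots have two lengths (squared-length ratio 2:1); the short ones are alpha_{2}. The associated Dynkin diagram is a chain of 2 nodes with a double edge at one end; the terminal node there is the unique short simple root (B_2), so the type is B_2 (the algebra so(5)).

B_2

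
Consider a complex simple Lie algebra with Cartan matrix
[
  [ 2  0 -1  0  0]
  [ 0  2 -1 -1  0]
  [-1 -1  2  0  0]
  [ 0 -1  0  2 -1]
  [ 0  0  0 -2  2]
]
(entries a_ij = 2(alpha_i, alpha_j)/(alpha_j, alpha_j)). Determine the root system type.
The matrix has rank 5 with 2's on the diagonal. Reading the off-diagonal entries as Dynkin edges (a single edge where a_ij = a_ji = -1; a double or triple edge where a_ij * a_ji = 2 or 3), the diagram is a chain of 5 nodes with a double edge at one end; the terminal node there is the unique long simple root (C_5). One simple-root ordering that puts it in standard form is (alpha_1, alpha_3, alpha_2, alpha_4, alpha_5). So the algebra is type C_5, i.e. sp(10).

C_5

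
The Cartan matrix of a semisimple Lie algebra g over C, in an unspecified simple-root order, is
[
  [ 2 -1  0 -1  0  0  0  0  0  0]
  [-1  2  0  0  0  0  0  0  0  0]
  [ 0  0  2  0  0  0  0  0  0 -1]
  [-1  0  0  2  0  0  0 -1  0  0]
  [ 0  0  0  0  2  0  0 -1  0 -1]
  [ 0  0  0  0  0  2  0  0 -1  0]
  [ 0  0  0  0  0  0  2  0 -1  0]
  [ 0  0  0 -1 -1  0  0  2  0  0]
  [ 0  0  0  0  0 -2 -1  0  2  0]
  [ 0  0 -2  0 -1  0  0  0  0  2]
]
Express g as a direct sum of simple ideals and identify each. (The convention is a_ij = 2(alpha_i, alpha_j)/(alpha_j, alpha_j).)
The diagram associated to this matrix has two connected components: the simple roots {alpha_6, alpha_7, alpha_9} form a chain of 3 nodes with a double edge at one end; the terminal node there is the unique short simple root (B_3), and {alpha_1, alpha_2, alpha_3, alpha_4, alpha_5, alpha_8, alpha_10} form a chain of 7 nodes with a double edge at one end; the terminal node there is the unique short simple root (B_7). A semisimple Lie algebra decomposes uniquely as the direct sum of simple ideals, one per connected component of its Dynkin diagram, so g ≅ B_3 ⊕ B_7 (dimension 21 + 105 = 126).

B_3 + B_7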